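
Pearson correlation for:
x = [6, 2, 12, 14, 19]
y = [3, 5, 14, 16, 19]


n=5, Σx=53, Σy=57, Σxy=781, Σx²=741, Σy²=847
r = (5×781 - 53×57)/√((5×741 - 53²)(5×847 - 57²))
= 884/√(896×986) = 884/√883456 ≈ 884/939.9234 ≈ 0.9405

r ≈ 0.9405


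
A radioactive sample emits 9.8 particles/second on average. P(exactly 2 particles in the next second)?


Poisson(λ=9.8): P(X=2) = e^(-λ)×λ^k/k!
= e^(-9.8) × 9.8^2 / 2!
≈ 5.545159943e-05 × 96.04 / 2 ≈ 0.002663

P(X=2) ≈ 0.002663 ≈ 0.27%


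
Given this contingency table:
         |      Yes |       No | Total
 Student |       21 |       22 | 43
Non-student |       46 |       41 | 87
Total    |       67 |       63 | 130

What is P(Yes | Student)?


P(Yes | Student) = 21/(21+22) = 21/43

P(Yes|Student) = 21/43 ≈ 48.84%


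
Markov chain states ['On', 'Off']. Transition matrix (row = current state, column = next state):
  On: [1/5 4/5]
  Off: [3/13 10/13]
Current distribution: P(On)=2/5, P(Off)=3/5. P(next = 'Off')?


P(next=Off) = Σᵢ P(now=i)×P(i→Off)
= 2/5×4/5 + 3/5×10/13
= 8/25 + 6/13 = 254/325

P = 254/325 ≈ 0.7815


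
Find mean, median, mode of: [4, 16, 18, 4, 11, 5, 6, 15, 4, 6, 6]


Sorted: [4, 4, 4, 5, 6, 6, 6, 11, 15, 16, 18]
Mean = 95/11
Median = 6
Freq: {4: 3, 16: 1, 18: 1, 11: 1, 5: 1, 6: 3, 15: 1}
Mode: [4, 6]

Mean=95/11, Median=6, Mode=[4, 6]


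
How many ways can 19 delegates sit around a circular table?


Circular arrangements of 19 distinct objects: fix one position to break rotational symmetry.
(n-1)! = 18! = 6402373705728000

6402373705728000


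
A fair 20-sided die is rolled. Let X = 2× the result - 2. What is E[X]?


E[die] = (1+20)/2 = 21/2
E[X] = 2×21/2 - 2 = 19

E[X] = 19


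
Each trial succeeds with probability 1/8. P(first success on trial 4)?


Geometric: P(X=4) = (1-p)^(k-1)×p = (7/8)^3×1/8 = 343/4096

P(X=4) = 343/4096 ≈ 8.37%


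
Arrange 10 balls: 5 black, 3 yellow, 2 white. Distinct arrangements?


10!/(5!×3!×2!) = 2520

2520


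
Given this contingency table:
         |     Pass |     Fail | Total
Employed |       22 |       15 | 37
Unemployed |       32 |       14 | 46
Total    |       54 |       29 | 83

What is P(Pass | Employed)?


P(Pass | Employed) = 22/(22+15) = 22/37

P(Pass|Employed) = 22/37 ≈ 59.46%


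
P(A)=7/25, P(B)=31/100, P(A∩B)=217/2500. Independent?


P(A)×P(B) = 217/2500
P(A∩B) = 217/2500
Equal ✓ → Independent

Yes, independent


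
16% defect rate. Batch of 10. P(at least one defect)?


P(all good) = (21/25)^10 = 16679880978201/95367431640625
P(≥1 defect) = 78687550662424/95367431640625

P = 78687550662424/95367431640625 ≈ 82.51%


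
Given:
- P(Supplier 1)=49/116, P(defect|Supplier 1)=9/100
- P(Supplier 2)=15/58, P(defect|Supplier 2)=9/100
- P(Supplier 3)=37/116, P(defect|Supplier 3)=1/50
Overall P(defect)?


P(B) = Σ P(B|Aᵢ)×P(Aᵢ)
  9/100×49/116 = 441/11600
  9/100×15/58 = 27/1160
  1/50×37/116 = 37/5800
Sum = 157/2320

P(defect) = 157/2320 ≈ 6.77%


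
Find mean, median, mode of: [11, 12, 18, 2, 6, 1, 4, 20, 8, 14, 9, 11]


Sorted: [1, 2, 4, 6, 8, 9, 11, 11, 12, 14, 18, 20]
Mean = 116/12 = 29/3
Median = 10
Freq: {11: 2, 12: 1, 18: 1, 2: 1, 6: 1, 1: 1, 4: 1, 20: 1, 8: 1, 14: 1, 9: 1}
Mode: [11]

Mean=29/3, Median=10, Mode=11


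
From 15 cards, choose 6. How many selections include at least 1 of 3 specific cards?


Complement: C(15,6) - C(12,6) = 5005 - 924 = 4081

4081


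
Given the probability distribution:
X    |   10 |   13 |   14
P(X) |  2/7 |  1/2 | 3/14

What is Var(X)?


E[X] = 173/14
E[X²] = 2171/14
Var(X) = E[X²] - (E[X])² = 2171/14 - 29929/196 = 465/196

Var(X) = 465/196 ≈ 2.3724


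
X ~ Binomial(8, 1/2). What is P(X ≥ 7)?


P(X ≥ 7) = Σ P(X=i) for i=7..8
P(X=7) = 1/32
P(X=8) = 1/256
Sum = 9/256

P(X ≥ 7) = 9/256 ≈ 3.52%


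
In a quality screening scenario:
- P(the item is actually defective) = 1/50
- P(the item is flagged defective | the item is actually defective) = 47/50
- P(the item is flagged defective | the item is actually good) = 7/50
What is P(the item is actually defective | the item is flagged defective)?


Using Bayes' theorem:
P(A|B) = P(B|A)·P(A) / P(B)

P(the item is flagged defective) = 47/50 × 1/50 + 7/50 × 49/50
= 47/2500 + 343/2500 = 39/250

P(the item is actually defective|the item is flagged defective) = (47/2500) / (39/250) = 47/390

P(the item is actually defective|the item is flagged defective) = 47/390 ≈ 12.05%


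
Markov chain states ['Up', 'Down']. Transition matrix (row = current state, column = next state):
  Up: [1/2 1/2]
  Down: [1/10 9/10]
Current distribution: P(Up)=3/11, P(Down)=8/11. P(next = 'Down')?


P(next=Down) = Σᵢ P(now=i)×P(i→Down)
= 3/11×1/2 + 8/11×9/10
= 3/22 + 36/55 = 87/110

P = 87/110 ≈ 0.7909


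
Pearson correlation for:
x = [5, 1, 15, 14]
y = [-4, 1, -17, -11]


n=4, Σx=35, Σy=-31, Σxy=-428, Σx²=447, Σy²=427
r = (4×(-428) - 35×(-31))/√((4×447 - 35²)(4×427 - (-31)²))
= -627/√(563×747) = -627/√420561 ≈ -627/648.5067 ≈ -0.9668

r ≈ -0.9668


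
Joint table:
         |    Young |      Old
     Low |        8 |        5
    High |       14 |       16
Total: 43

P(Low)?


P(Low) = (8+5)/43 = 13/43

P(Low) = 13/43 ≈ 30.23%


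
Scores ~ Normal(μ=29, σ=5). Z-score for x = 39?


z = (x - μ)/σ = (39 - 29)/5 = 2.0

z = 2.0


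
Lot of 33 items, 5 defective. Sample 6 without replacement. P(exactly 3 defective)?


Hypergeometric: C(5,3)×C(28,3)/C(33,6)
= 10×3276/1107568 = 585/19778

P(X=3) = 585/19778 ≈ 2.96%


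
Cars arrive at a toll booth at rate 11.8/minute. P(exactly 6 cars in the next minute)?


Poisson(λ=11.8): P(X=6) = e^(-λ)×λ^k/k!
= e^(-11.8) × 11.8^6 / 6!
≈ 7.504557915e-06 × 2699554.15302 / 720 ≈ 0.028137

P(X=6) ≈ 0.028137 ≈ 2.81%


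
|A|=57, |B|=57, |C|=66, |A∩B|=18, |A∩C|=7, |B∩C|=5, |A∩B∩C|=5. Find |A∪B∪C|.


|A∪B∪C| = 57+57+66-18-7-5+5 = 155

|A∪B∪C| = 155


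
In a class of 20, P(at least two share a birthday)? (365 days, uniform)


P(all different) = Π(365-i)/365 for i=0..19
= 0.588562
P(match) = 1 - 0.588562 = 0.411438

P ≈ 0.4114 ≈ 41.14%


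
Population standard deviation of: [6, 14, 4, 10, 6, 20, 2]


Mean = 62/7
  (6-62/7)²=400/49
  (14-62/7)²=1296/49
  (4-62/7)²=1156/49
  (10-62/7)²=64/49
  (6-62/7)²=400/49
  (20-62/7)²=6084/49
  (2-62/7)²=2304/49
Σ(x-μ)² = 1672/7
σ² = (1672/7)/7 = 1672/49

σ = √(1672/49) ≈ 5.8414


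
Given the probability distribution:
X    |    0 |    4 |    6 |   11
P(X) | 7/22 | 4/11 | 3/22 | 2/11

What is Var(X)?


E[X] = 47/11
E[X²] = 360/11
Var(X) = E[X²] - (E[X])² = 360/11 - 2209/121 = 1751/121

Var(X) = 1751/121 ≈ 14.4711


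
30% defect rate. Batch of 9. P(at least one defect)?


P(all good) = (7/10)^9 = 40353607/1000000000
P(≥1 defect) = 959646393/1000000000

P = 959646393/1000000000 ≈ 95.96%


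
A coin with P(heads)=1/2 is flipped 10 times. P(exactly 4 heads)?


Binomial: P(X=4) = C(10,4)×p^4×(1-p)^6
= 210 × 1/16 × 1/64 = 105/512

P(X=4) = 105/512 ≈ 20.51%


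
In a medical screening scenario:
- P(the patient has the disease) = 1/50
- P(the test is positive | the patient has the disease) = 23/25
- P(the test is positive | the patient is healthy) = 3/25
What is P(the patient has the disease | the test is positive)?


Using Bayes' theorem:
P(A|B) = P(B|A)·P(A) / P(B)

P(the test is positive) = 23/25 × 1/50 + 3/25 × 49/50
= 23/1250 + 147/1250 = 17/125

P(the patient has the disease|the test is positive) = (23/1250) / (17/125) = 23/170

P(the patient has the disease|the test is positive) = 23/170 ≈ 13.53%


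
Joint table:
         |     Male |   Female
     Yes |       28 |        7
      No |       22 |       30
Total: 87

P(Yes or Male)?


P(Yes∨Male) = P(Yes) + P(Male) - P(Yes∧Male)
= (35 + 50 - 28)/87 = 57/87 = 19/29

P = 19/29 ≈ 65.52%


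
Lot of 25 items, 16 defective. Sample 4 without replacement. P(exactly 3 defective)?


Hypergeometric: C(16,3)×C(9,1)/C(25,4)
= 560×9/12650 = 504/1265

P(X=3) = 504/1265 ≈ 39.84%


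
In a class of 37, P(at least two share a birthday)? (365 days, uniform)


P(all different) = Π(365-i)/365 for i=0..36
= 0.151266
P(match) = 1 - 0.151266 = 0.848734

P ≈ 0.8487 ≈ 84.87%


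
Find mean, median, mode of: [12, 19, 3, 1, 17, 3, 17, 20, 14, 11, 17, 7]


Sorted: [1, 3, 3, 7, 11, 12, 14, 17, 17, 17, 19, 20]
Mean = 141/12 = 47/4
Median = 13
Freq: {12: 1, 19: 1, 3: 2, 1: 1, 17: 3, 20: 1, 14: 1, 11: 1, 7: 1}
Mode: [17]

Mean=47/4, Median=13, Mode=17


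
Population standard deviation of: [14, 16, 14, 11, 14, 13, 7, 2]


Mean = 91/8
  (14-91/8)²=441/64
  (16-91/8)²=1369/64
  (14-91/8)²=441/64
  (11-91/8)²=9/64
  (14-91/8)²=441/64
  (13-91/8)²=169/64
  (7-91/8)²=1225/64
  (2-91/8)²=5625/64
Σ(x-μ)² = 1215/8
σ² = (1215/8)/8 = 1215/64

σ = √(1215/64) ≈ 4.3571


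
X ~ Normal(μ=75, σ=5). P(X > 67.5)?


z = (67.5-75)/5 = -1.5
P(X > 67.5) = 1 - P(Z ≤ -1.5) = 1 - 0.0668 = 0.9332

P(X > 67.5) ≈ 0.9332


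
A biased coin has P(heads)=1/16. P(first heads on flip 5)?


Geometric: P(X=5) = (1-p)^(k-1)×p = (15/16)^4×1/16 = 50625/1048576

P(X=5) = 50625/1048576 ≈ 4.83%


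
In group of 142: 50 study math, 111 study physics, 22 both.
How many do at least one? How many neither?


|A∪B| = 50+111-22 = 139
Neither = 142-139 = 3

At least one: 139; Neither: 3


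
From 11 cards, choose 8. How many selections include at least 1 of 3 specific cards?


Complement: C(11,8) - C(8,8) = 165 - 1 = 164

164


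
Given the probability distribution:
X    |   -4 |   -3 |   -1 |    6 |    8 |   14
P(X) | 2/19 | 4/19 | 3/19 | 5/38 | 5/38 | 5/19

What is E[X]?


E[X] = Σ x·P(X=x)
= (-4)×(2/19) + (-3)×(4/19) + (-1)×(3/19) + (6)×(5/38) + (8)×(5/38) + (14)×(5/19)
= 82/19

E[X] = 82/19


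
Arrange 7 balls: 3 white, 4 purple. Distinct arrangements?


7!/(3!×4!) = 35

35


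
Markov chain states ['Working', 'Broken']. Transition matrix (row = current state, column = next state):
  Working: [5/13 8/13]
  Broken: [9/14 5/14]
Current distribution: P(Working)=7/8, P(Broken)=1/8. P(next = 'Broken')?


P(next=Broken) = Σᵢ P(now=i)×P(i→Broken)
= 7/8×8/13 + 1/8×5/14
= 7/13 + 5/112 = 849/1456

P = 849/1456 ≈ 0.5831


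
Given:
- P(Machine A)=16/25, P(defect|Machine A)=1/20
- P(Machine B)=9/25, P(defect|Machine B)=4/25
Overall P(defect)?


P(B) = Σ P(B|Aᵢ)×P(Aᵢ)
  1/20×16/25 = 4/125
  4/25×9/25 = 36/625
Sum = 56/625

P(defect) = 56/625 ≈ 8.96%


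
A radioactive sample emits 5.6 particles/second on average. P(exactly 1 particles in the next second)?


Poisson(λ=5.6): P(X=1) = e^(-λ)×λ^k/k!
= e^(-5.6) × 5.6^1 / 1!
≈ 0.003697863716 × 5.6 / 1 ≈ 0.020708

P(X=1) ≈ 0.020708 ≈ 2.07%


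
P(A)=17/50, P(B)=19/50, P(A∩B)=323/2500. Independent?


P(A)×P(B) = 323/2500
P(A∩B) = 323/2500
Equal ✓ → Independent

Yes, independent


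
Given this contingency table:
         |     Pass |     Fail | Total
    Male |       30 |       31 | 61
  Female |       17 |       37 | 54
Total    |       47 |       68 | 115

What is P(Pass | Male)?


P(Pass | Male) = 30/(30+31) = 30/61

P(Pass|Male) = 30/61 ≈ 49.18%


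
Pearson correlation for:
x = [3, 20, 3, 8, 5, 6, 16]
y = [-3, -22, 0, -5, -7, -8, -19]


n=7, Σx=61, Σy=-64, Σxy=-876, Σx²=799, Σy²=992
r = (7×(-876) - 61×(-64))/√((7×799 - 61²)(7×992 - (-64)²))
= -2228/√(1872×2848) = -2228/√5331456 ≈ -2228/2308.9946 ≈ -0.9649

r ≈ -0.9649


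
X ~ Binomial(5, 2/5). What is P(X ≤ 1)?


P(X ≤ 1) = Σ P(X=i) for i=0..1
P(X=0) = 243/3125
P(X=1) = 162/625
Sum = 1053/3125

P(X ≤ 1) = 1053/3125 ≈ 33.70%


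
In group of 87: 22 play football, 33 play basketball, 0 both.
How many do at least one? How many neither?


|A∪B| = 22+33-0 = 55
Neither = 87-55 = 32

At least one: 55; Neither: 32


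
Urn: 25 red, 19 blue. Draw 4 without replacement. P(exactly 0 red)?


Hypergeometric: C(25,0)×C(19,4)/C(44,4)
= 1×3876/135751 = 3876/135751

P(X=0) = 3876/135751 ≈ 2.86%


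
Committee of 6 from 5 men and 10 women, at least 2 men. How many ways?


Count by #men:
  2M,4W: C(5,2)×C(10,4)=2100
  3M,3W: C(5,3)×C(10,3)=1200
  4M,2W: C(5,4)×C(10,2)=225
  5M,1W: C(5,5)×C(10,1)=10
Total = 3535

3535


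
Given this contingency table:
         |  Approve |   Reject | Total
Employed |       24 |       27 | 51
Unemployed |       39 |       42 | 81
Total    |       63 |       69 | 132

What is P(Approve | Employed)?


P(Approve | Employed) = 24/(24+27) = 24/51 = 8/17

P(Approve|Employed) = 8/17 ≈ 47.06%


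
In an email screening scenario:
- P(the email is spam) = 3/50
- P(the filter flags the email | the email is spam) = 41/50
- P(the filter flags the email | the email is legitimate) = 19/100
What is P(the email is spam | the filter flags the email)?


Using Bayes' theorem:
P(A|B) = P(B|A)·P(A) / P(B)

P(the filter flags the email) = 41/50 × 3/50 + 19/100 × 47/50
= 123/2500 + 893/5000 = 1139/5000

P(the email is spam|the filter flags the email) = (123/2500) / (1139/5000) = 246/1139

P(the email is spam|the filter flags the email) = 246/1139 ≈ 21.60%


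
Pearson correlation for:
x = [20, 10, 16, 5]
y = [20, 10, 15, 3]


n=4, Σx=51, Σy=48, Σxy=755, Σx²=781, Σy²=734
r = (4×755 - 51×48)/√((4×781 - 51²)(4×734 - 48²))
= 572/√(523×632) = 572/√330536 ≈ 572/574.9226 ≈ 0.9949

r ≈ 0.9949


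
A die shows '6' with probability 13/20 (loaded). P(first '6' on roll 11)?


Geometric: P(X=11) = (1-p)^(k-1)×p = (7/20)^10×13/20 = 3672178237/204800000000000

P(X=11) = 3672178237/204800000000000 ≈ 0.00%


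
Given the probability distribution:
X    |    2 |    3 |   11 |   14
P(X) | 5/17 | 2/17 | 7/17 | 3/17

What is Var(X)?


E[X] = 135/17
E[X²] = 1473/17
Var(X) = E[X²] - (E[X])² = 1473/17 - 18225/289 = 6816/289

Var(X) = 6816/289 ≈ 23.5848


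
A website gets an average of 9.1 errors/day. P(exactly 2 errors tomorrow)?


Poisson(λ=9.1): P(X=2) = e^(-λ)×λ^k/k!
= e^(-9.1) × 9.1^2 / 2!
≈ 0.0001116658085 × 82.81 / 2 ≈ 0.004624

P(X=2) ≈ 0.004624 ≈ 0.46%


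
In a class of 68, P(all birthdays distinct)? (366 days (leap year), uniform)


P(all different) = Π(366-i)/366 for i=0..67
= (366/366)×(365/366)×...×(299/366)
= 0.001299

P ≈ 0.0013 ≈ 0.13%


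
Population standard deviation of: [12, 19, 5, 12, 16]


Mean = 64/5
  (12-64/5)²=16/25
  (19-64/5)²=961/25
  (5-64/5)²=1521/25
  (12-64/5)²=16/25
  (16-64/5)²=256/25
Σ(x-μ)² = 554/5
σ² = (554/5)/5 = 554/25

σ = √(554/25) ≈ 4.7074


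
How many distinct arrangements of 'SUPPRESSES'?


Letters: 10, freq: {'S': 4, 'U': 1, 'P': 2, 'R': 1, 'E': 2}
10!/(4!×1!×2!×1!×2!) = 3628800/96 = 37800

37800


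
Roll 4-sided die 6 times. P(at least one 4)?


P(no 4)^6 = (3/4)^6 = 729/4096
P(≥1) = 1 - 729/4096 = 3367/4096

P = 3367/4096 ≈ 82.20%


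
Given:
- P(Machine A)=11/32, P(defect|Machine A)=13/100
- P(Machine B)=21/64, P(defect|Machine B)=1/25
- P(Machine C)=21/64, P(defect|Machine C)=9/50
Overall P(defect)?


P(B) = Σ P(B|Aᵢ)×P(Aᵢ)
  13/100×11/32 = 143/3200
  1/25×21/64 = 21/1600
  9/50×21/64 = 189/3200
Sum = 187/1600

P(defect) = 187/1600 ≈ 11.69%


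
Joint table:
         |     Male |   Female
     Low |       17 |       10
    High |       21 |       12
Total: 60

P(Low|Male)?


P(Low|Male) = 17/(17+21) = 17/38

P = 17/38 ≈ 44.74%


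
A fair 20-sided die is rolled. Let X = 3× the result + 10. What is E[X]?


E[die] = (1+20)/2 = 21/2
E[X] = 3×21/2 + 10 = 83/2

E[X] = 83/2


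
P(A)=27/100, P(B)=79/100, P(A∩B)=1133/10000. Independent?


P(A)×P(B) = 2133/10000
P(A∩B) = 1133/10000
Not equal → NOT independent

No, not independent


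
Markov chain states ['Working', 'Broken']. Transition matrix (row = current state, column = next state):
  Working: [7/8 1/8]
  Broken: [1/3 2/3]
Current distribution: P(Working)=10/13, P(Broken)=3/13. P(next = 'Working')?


P(next=Working) = Σᵢ P(now=i)×P(i→Working)
= 10/13×7/8 + 3/13×1/3
= 35/52 + 1/13 = 3/4

P = 3/4 ≈ 0.7500


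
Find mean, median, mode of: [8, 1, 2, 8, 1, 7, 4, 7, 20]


Sorted: [1, 1, 2, 4, 7, 7, 8, 8, 20]
Mean = 58/9
Median = 7
Freq: {8: 2, 1: 2, 2: 1, 7: 2, 4: 1, 20: 1}
Mode: [1, 7, 8]

Mean=58/9, Median=7, Mode=[1, 7, 8]


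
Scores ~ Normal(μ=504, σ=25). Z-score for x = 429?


z = (x - μ)/σ = (429 - 504)/25 = -3.0

z = -3.0


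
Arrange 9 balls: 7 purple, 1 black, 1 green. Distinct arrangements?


9!/(7!×1!×1!) = 72

72


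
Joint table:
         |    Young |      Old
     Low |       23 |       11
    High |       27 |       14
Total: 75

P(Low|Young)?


P(Low|Young) = 23/(23+27) = 23/50

P = 23/50 ≈ 46.00%


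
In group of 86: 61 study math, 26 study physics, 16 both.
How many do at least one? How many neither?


|A∪B| = 61+26-16 = 71
Neither = 86-71 = 15

At least one: 71; Neither: 15


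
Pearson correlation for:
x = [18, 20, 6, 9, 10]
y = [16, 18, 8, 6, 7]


n=5, Σx=63, Σy=55, Σxy=820, Σx²=941, Σy²=729
r = (5×820 - 63×55)/√((5×941 - 63²)(5×729 - 55²))
= 635/√(736×620) = 635/√456320 ≈ 635/675.5146 ≈ 0.9400

r ≈ 0.9400


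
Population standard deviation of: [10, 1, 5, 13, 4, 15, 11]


Mean = 59/7
  (10-59/7)²=121/49
  (1-59/7)²=2704/49
  (5-59/7)²=576/49
  (13-59/7)²=1024/49
  (4-59/7)²=961/49
  (15-59/7)²=2116/49
  (11-59/7)²=324/49
Σ(x-μ)² = 1118/7
σ² = (1118/7)/7 = 1118/49

σ = √(1118/49) ≈ 4.7766


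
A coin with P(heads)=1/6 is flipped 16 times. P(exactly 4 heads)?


Binomial: P(X=4) = C(16,4)×p^4×(1-p)^12
= 1820 × 1/1296 × 244140625/2176782336 = 111083984375/705277476864

P(X=4) = 111083984375/705277476864 ≈ 15.75%


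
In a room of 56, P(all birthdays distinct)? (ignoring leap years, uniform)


P(all different) = Π(365-i)/365 for i=0..55
= (365/365)×(364/365)×...×(310/365)
= 0.011668

P ≈ 0.0117 ≈ 1.17%


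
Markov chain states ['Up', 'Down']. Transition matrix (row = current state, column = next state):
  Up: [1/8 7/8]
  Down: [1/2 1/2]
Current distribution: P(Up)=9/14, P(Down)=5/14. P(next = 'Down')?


P(next=Down) = Σᵢ P(now=i)×P(i→Down)
= 9/14×7/8 + 5/14×1/2
= 9/16 + 5/28 = 83/112

P = 83/112 ≈ 0.7411


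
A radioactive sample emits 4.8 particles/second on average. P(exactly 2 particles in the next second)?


Poisson(λ=4.8): P(X=2) = e^(-λ)×λ^k/k!
= e^(-4.8) × 4.8^2 / 2!
≈ 0.008229747049 × 23.04 / 2 ≈ 0.094807

P(X=2) ≈ 0.094807 ≈ 9.48%


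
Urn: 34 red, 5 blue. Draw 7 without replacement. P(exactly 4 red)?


Hypergeometric: C(34,4)×C(5,3)/C(39,7)
= 46376×10/15380937 = 2480/82251

P(X=4) = 2480/82251 ≈ 3.02%


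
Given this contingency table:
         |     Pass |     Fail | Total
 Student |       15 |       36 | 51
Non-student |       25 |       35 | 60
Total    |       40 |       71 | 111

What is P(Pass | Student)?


P(Pass | Student) = 15/(15+36) = 15/51 = 5/17

P(Pass|Student) = 5/17 ≈ 29.41%


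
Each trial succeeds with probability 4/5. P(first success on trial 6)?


Geometric: P(X=6) = (1-p)^(k-1)×p = (1/5)^5×4/5 = 4/15625

P(X=6) = 4/15625 ≈ 0.03%


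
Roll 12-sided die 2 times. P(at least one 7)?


P(no 7)^2 = (11/12)^2 = 121/144
P(≥1) = 1 - 121/144 = 23/144

P = 23/144 ≈ 15.97%


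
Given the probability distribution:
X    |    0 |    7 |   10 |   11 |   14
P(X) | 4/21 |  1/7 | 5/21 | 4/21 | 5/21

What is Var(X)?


E[X] = 185/21
E[X²] = 2111/21
Var(X) = E[X²] - (E[X])² = 2111/21 - 34225/441 = 10106/441

Var(X) = 10106/441 ≈ 22.9161


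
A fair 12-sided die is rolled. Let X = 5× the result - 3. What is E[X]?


E[die] = (1+12)/2 = 13/2
E[X] = 5×13/2 - 3 = 59/2

E[X] = 59/2


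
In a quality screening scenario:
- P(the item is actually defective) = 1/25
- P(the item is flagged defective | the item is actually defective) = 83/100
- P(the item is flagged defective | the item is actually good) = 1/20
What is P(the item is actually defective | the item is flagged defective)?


Using Bayes' theorem:
P(A|B) = P(B|A)·P(A) / P(B)

P(the item is flagged defective) = 83/100 × 1/25 + 1/20 × 24/25
= 83/2500 + 6/125 = 203/2500

P(the item is actually defective|the item is flagged defective) = (83/2500) / (203/2500) = 83/203

P(the item is actually defective|the item is flagged defective) = 83/203 ≈ 40.89%


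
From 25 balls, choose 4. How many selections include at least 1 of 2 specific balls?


Complement: C(25,4) - C(23,4) = 12650 - 8855 = 3795

3795


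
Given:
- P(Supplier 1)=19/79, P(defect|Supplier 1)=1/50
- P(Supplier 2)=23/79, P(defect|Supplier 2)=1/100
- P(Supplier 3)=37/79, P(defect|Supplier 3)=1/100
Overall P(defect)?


P(B) = Σ P(B|Aᵢ)×P(Aᵢ)
  1/50×19/79 = 19/3950
  1/100×23/79 = 23/7900
  1/100×37/79 = 37/7900
Sum = 49/3950

P(defect) = 49/3950 ≈ 1.24%


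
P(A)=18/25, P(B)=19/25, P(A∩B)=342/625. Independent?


P(A)×P(B) = 342/625
P(A∩B) = 342/625
Equal ✓ → Independent

Yes, independent


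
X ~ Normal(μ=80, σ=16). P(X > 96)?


z = (96-80)/16 = 1.0
P(X > 96) = 1 - P(Z ≤ 1.0) = 1 - 0.8413 = 0.1587

P(X > 96) ≈ 0.1587


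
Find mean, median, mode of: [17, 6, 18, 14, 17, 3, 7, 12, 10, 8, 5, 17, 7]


Sorted: [3, 5, 6, 7, 7, 8, 10, 12, 14, 17, 17, 17, 18]
Mean = 141/13
Median = 10
Freq: {17: 3, 6: 1, 18: 1, 14: 1, 3: 1, 7: 2, 12: 1, 10: 1, 8: 1, 5: 1}
Mode: [17]

Mean=141/13, Median=10, Mode=17


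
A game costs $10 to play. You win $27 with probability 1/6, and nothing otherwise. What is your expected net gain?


E[gain] = (27-10)×1/6 + (-10)×5/6
= 17/6 - 25/3 = -11/2

Expected net gain = $-11/2 ≈ $-5.50


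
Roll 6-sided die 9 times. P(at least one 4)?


P(no 4)^9 = (5/6)^9 = 1953125/10077696
P(≥1) = 1 - 1953125/10077696 = 8124571/10077696

P = 8124571/10077696 ≈ 80.62%


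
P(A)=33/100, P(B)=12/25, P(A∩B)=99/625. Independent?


P(A)×P(B) = 99/625
P(A∩B) = 99/625
Equal ✓ → Independent

Yes, independent


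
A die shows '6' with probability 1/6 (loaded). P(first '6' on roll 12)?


Geometric: P(X=12) = (1-p)^(k-1)×p = (5/6)^11×1/6 = 48828125/2176782336

P(X=12) = 48828125/2176782336 ≈ 2.24%


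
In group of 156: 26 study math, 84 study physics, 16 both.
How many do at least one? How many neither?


|A∪B| = 26+84-16 = 94
Neither = 156-94 = 62

At least one: 94; Neither: 62


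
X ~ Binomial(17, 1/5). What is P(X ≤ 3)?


P(X ≤ 3) = Σ P(X=i) for i=0..3
P(X=0) = 17179869184/762939453125
P(X=1) = 73014444032/762939453125
P(X=2) = 146028888064/762939453125
P(X=3) = 36507222016/152587890625
Sum = 83751862272/152587890625

P(X ≤ 3) = 83751862272/152587890625 ≈ 54.89%


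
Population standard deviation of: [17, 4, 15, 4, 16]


Mean = 56/5
  (17-56/5)²=841/25
  (4-56/5)²=1296/25
  (15-56/5)²=361/25
  (4-56/5)²=1296/25
  (16-56/5)²=576/25
Σ(x-μ)² = 874/5
σ² = (874/5)/5 = 874/25

σ = √(874/25) ≈ 5.9127


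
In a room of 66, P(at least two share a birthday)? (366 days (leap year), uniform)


P(all different) = Π(366-i)/366 for i=0..65
= 0.001939
P(match) = 1 - 0.001939 = 0.998061

P ≈ 0.9981 ≈ 99.81%


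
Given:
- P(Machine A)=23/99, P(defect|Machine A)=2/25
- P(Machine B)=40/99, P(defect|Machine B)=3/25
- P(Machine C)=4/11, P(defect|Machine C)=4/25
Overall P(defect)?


P(B) = Σ P(B|Aᵢ)×P(Aᵢ)
  2/25×23/99 = 46/2475
  3/25×40/99 = 8/165
  4/25×4/11 = 16/275
Sum = 62/495

P(defect) = 62/495 ≈ 12.53%


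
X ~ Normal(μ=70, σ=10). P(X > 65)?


z = (65-70)/10 = -0.5
P(X > 65) = 1 - P(Z ≤ -0.5) = 1 - 0.3085 = 0.6915

P(X > 65) ≈ 0.6915


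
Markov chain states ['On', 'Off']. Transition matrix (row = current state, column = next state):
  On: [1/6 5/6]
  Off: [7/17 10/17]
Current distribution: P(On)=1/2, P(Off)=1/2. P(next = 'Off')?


P(next=Off) = Σᵢ P(now=i)×P(i→Off)
= 1/2×5/6 + 1/2×10/17
= 5/12 + 5/17 = 145/204

P = 145/204 ≈ 0.7108


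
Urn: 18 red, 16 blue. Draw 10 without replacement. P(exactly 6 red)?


Hypergeometric: C(18,6)×C(16,4)/C(34,10)
= 18564×1820/131128140 = 2548/9889

P(X=6) = 2548/9889 ≈ 25.77%


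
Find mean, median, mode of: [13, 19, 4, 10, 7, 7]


Sorted: [4, 7, 7, 10, 13, 19]
Mean = 60/6 = 10
Median = 17/2
Freq: {13: 1, 19: 1, 4: 1, 10: 1, 7: 2}
Mode: [7]

Mean=10, Median=17/2, Mode=7


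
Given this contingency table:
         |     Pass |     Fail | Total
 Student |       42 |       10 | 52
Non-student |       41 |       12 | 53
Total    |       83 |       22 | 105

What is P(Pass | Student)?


P(Pass | Student) = 42/(42+10) = 42/52 = 21/26

P(Pass|Student) = 21/26 ≈ 80.77%


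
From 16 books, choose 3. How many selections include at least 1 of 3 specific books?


Complement: C(16,3) - C(13,3) = 560 - 286 = 274

274


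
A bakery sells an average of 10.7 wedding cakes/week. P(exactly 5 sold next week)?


Poisson(λ=10.7): P(X=5) = e^(-λ)×λ^k/k!
= e^(-10.7) × 10.7^5 / 5!
≈ 2.254493791e-05 × 140255.17307 / 120 ≈ 0.026350

P(X=5) ≈ 0.026350 ≈ 2.64%


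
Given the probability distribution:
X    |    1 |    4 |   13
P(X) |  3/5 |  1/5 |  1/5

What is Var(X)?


E[X] = 4
E[X²] = 188/5
Var(X) = E[X²] - (E[X])² = 188/5 - 16 = 108/5

Var(X) = 108/5 ≈ 21.6000


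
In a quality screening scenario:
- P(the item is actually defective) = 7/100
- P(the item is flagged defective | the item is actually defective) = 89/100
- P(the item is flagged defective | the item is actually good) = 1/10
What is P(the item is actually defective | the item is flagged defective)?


Using Bayes' theorem:
P(A|B) = P(B|A)·P(A) / P(B)

P(the item is flagged defective) = 89/100 × 7/100 + 1/10 × 93/100
= 623/10000 + 93/1000 = 1553/10000

P(the item is actually defective|the item is flagged defective) = (623/10000) / (1553/10000) = 623/1553

P(the item is actually defective|the item is flagged defective) = 623/1553 ≈ 40.12%


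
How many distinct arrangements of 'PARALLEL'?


Letters: 8, freq: {'P': 1, 'A': 2, 'R': 1, 'L': 3, 'E': 1}
8!/(1!×2!×1!×3!×1!) = 40320/12 = 3360

3360


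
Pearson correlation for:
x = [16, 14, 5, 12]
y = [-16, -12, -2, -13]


n=4, Σx=47, Σy=-43, Σxy=-590, Σx²=621, Σy²=573
r = (4×(-590) - 47×(-43))/√((4×621 - 47²)(4×573 - (-43)²))
= -339/√(275×443) = -339/√121825 ≈ -339/349.0344 ≈ -0.9713

r ≈ -0.9713


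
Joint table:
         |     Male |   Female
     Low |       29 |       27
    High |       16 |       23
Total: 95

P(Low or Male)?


P(Low∨Male) = P(Low) + P(Male) - P(Low∧Male)
= (56 + 45 - 29)/95 = 72/95

P = 72/95 ≈ 75.79%


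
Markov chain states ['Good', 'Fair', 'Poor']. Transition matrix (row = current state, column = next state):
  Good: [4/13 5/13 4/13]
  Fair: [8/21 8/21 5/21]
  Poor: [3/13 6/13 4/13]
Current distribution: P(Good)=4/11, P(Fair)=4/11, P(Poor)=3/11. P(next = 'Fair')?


P(next=Fair) = Σᵢ P(now=i)×P(i→Fair)
= 4/11×5/13 + 4/11×8/21 + 3/11×6/13
= 20/143 + 32/231 + 18/143 = 1214/3003

P = 1214/3003 ≈ 0.4043


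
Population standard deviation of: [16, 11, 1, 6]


Mean = 34/4 = 17/2
  (16-17/2)²=225/4
  (11-17/2)²=25/4
  (1-17/2)²=225/4
  (6-17/2)²=25/4
Σ(x-μ)² = 125
σ² = 125/4

σ = √(125/4) ≈ 5.5902


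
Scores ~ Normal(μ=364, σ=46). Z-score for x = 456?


z = (x - μ)/σ = (456 - 364)/46 = 2.0

z = 2.0


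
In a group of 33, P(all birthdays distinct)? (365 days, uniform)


P(all different) = Π(365-i)/365 for i=0..32
= (365/365)×(364/365)×...×(333/365)
= 0.225028

P ≈ 0.2250 ≈ 22.50%


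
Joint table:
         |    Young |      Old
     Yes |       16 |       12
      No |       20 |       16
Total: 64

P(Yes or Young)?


P(Yes∨Young) = P(Yes) + P(Young) - P(Yes∧Young)
= (28 + 36 - 16)/64 = 48/64 = 3/4

P = 3/4 ≈ 75.00%


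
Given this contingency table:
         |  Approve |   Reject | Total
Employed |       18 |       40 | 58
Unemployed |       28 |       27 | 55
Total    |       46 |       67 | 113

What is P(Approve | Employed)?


P(Approve | Employed) = 18/(18+40) = 18/58 = 9/29

P(Approve|Employed) = 9/29 ≈ 31.03%


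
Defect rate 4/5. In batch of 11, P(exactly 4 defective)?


Binomial: P(X=4) = C(11,4)×p^4×(1-p)^7
= 330 × 256/625 × 1/78125 = 16896/9765625

P(X=4) = 16896/9765625 ≈ 0.17%


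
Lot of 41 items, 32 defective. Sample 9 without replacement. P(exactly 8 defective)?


Hypergeometric: C(32,8)×C(9,1)/C(41,9)
= 10518300×9/350343565 = 1456380/5389901

P(X=8) = 1456380/5389901 ≈ 27.02%


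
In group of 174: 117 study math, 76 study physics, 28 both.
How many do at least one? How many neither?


|A∪B| = 117+76-28 = 165
Neither = 174-165 = 9

At least one: 165; Neither: 9


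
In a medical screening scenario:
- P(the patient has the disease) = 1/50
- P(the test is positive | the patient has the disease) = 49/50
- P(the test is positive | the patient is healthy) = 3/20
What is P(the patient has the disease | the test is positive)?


Using Bayes' theorem:
P(A|B) = P(B|A)·P(A) / P(B)

P(the test is positive) = 49/50 × 1/50 + 3/20 × 49/50
= 49/2500 + 147/1000 = 833/5000

P(the patient has the disease|the test is positive) = (49/2500) / (833/5000) = 2/17

P(the patient has the disease|the test is positive) = 2/17 ≈ 11.76%


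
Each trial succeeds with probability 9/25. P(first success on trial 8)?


Geometric: P(X=8) = (1-p)^(k-1)×p = (16/25)^7×9/25 = 2415919104/152587890625

P(X=8) = 2415919104/152587890625 ≈ 1.58%


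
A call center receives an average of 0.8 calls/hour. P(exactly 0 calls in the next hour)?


Poisson(λ=0.8): P(X=0) = e^(-λ)×λ^k/k!
= e^(-0.8) × 0.8^0 / 0!
≈ 0.4493289641 × 1 / 1 ≈ 0.449329

P(X=0) ≈ 0.449329 ≈ 44.93%


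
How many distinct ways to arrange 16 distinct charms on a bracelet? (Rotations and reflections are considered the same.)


Free circular arrangements: rotations and reflections both identified.
(n-1)!/2 = 15!/2 = 1307674368000/2 = 653837184000

653837184000


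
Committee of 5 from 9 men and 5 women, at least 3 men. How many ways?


Count by #men:
  3M,2W: C(9,3)×C(5,2)=840
  4M,1W: C(9,4)×C(5,1)=630
  5M,0W: C(9,5)×C(5,0)=126
Total = 1596

1596


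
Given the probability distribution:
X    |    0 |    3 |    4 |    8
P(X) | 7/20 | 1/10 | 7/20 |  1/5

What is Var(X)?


E[X] = 33/10
E[X²] = 193/10
Var(X) = E[X²] - (E[X])² = 193/10 - 1089/100 = 841/100

Var(X) = 841/100 ≈ 8.4100


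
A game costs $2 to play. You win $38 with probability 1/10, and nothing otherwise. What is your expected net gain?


E[gain] = (38-2)×1/10 + (-2)×9/10
= 18/5 - 9/5 = 9/5

Expected net gain = $9/5 ≈ $1.80


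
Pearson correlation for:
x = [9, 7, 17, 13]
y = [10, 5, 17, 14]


n=4, Σx=46, Σy=46, Σxy=596, Σx²=588, Σy²=610
r = (4×596 - 46×46)/√((4×588 - 46²)(4×610 - 46²))
= 268/√(236×324) = 268/√76464 ≈ 268/276.5212 ≈ 0.9692

r ≈ 0.9692


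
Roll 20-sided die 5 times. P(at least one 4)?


P(no 4)^5 = (19/20)^5 = 2476099/3200000
P(≥1) = 1 - 2476099/3200000 = 723901/3200000

P = 723901/3200000 ≈ 22.62%


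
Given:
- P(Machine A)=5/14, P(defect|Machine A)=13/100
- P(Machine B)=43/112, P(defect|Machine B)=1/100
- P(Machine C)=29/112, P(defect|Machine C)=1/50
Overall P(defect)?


P(B) = Σ P(B|Aᵢ)×P(Aᵢ)
  13/100×5/14 = 13/280
  1/100×43/112 = 43/11200
  1/50×29/112 = 29/5600
Sum = 621/11200

P(defect) = 621/11200 ≈ 5.54%


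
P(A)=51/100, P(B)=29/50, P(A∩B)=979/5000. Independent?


P(A)×P(B) = 1479/5000
P(A∩B) = 979/5000
Not equal → NOT independent

No, not independent


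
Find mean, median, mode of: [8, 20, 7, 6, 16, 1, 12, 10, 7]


Sorted: [1, 6, 7, 7, 8, 10, 12, 16, 20]
Mean = 87/9 = 29/3
Median = 8
Freq: {8: 1, 20: 1, 7: 2, 6: 1, 16: 1, 1: 1, 12: 1, 10: 1}
Mode: [7]

Mean=29/3, Median=8, Mode=7


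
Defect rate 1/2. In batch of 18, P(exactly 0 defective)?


Binomial: P(X=0) = C(18,0)×p^0×(1-p)^18
= 1 × 1 × 1/262144 = 1/262144

P(X=0) = 1/262144 ≈ 0.00%


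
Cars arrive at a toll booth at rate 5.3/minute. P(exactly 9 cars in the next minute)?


Poisson(λ=5.3): P(X=9) = e^(-λ)×λ^k/k!
= e^(-5.3) × 5.3^9 / 9!
≈ 0.004991593907 × 3299763.5918 / 362880 ≈ 0.045390

P(X=9) ≈ 0.045390 ≈ 4.54%


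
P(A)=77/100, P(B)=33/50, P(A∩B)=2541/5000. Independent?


P(A)×P(B) = 2541/5000
P(A∩B) = 2541/5000
Equal ✓ → Independent

Yes, independent


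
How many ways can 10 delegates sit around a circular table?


Circular arrangements of 10 distinct objects: fix one position to break rotational symmetry.
(n-1)! = 9! = 362880

362880


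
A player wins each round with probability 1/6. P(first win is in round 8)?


Geometric: P(X=8) = (1-p)^(k-1)×p = (5/6)^7×1/6 = 78125/1679616

P(X=8) = 78125/1679616 ≈ 4.65%


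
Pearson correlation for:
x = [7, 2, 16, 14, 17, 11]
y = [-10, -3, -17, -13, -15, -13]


n=6, Σx=67, Σy=-71, Σxy=-928, Σx²=915, Σy²=961
r = (6×(-928) - 67×(-71))/√((6×915 - 67²)(6×961 - (-71)²))
= -811/√(1001×725) = -811/√725725 ≈ -811/851.8949 ≈ -0.9520

r ≈ -0.9520


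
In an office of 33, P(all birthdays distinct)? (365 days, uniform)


P(all different) = Π(365-i)/365 for i=0..32
= (365/365)×(364/365)×...×(333/365)
= 0.225028

P ≈ 0.2250 ≈ 22.50%


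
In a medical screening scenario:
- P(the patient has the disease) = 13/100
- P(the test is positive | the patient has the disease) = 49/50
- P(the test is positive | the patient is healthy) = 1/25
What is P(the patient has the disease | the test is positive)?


Using Bayes' theorem:
P(A|B) = P(B|A)·P(A) / P(B)

P(the test is positive) = 49/50 × 13/100 + 1/25 × 87/100
= 637/5000 + 87/2500 = 811/5000

P(the patient has the disease|the test is positive) = (637/5000) / (811/5000) = 637/811

P(the patient has the disease|the test is positive) = 637/811 ≈ 78.55%


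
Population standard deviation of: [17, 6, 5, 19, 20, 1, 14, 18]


Mean = 100/8 = 25/2
  (17-25/2)²=81/4
  (6-25/2)²=169/4
  (5-25/2)²=225/4
  (19-25/2)²=169/4
  (20-25/2)²=225/4
  (1-25/2)²=529/4
  (14-25/2)²=9/4
  (18-25/2)²=121/4
Σ(x-μ)² = 382
σ² = 382/8 = 191/4

σ = √(191/4) ≈ 6.9101


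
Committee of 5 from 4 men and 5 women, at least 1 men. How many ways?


Count by #men:
  1M,4W: C(4,1)×C(5,4)=20
  2M,3W: C(4,2)×C(5,3)=60
  3M,2W: C(4,3)×C(5,2)=40
  4M,1W: C(4,4)×C(5,1)=5
Total = 125

125


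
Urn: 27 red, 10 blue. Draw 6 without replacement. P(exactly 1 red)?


Hypergeometric: C(27,1)×C(10,5)/C(37,6)
= 27×252/2324784 = 81/27676

P(X=1) = 81/27676 ≈ 0.29%


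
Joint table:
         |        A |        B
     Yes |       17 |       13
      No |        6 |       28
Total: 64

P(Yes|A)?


P(Yes|A) = 17/(17+6) = 17/23

P = 17/23 ≈ 73.91%


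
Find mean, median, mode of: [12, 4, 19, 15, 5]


Sorted: [4, 5, 12, 15, 19]
Mean = 55/5 = 11
Median = 12
Freq: {12: 1, 4: 1, 19: 1, 15: 1, 5: 1}
Mode: No mode

Mean=11, Median=12, Mode=No mode


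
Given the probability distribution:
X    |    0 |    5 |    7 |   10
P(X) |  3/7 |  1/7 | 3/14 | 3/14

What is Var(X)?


E[X] = 61/14
E[X²] = 71/2
Var(X) = E[X²] - (E[X])² = 71/2 - 3721/196 = 3237/196

Var(X) = 3237/196 ≈ 16.5153


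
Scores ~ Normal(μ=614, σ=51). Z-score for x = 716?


z = (x - μ)/σ = (716 - 614)/51 = 2.0

z = 2.0


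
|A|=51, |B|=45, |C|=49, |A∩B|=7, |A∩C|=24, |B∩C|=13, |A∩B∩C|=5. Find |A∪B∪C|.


|A∪B∪C| = 51+45+49-7-24-13+5 = 106

|A∪B∪C| = 106


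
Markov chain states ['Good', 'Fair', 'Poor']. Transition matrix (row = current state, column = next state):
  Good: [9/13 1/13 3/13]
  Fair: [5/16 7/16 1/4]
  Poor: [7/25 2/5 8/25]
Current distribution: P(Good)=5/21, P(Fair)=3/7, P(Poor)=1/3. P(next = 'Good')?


P(next=Good) = Σᵢ P(now=i)×P(i→Good)
= 5/21×9/13 + 3/7×5/16 + 1/3×7/25
= 15/91 + 15/112 + 7/75 = 42817/109200

P = 42817/109200 ≈ 0.3921


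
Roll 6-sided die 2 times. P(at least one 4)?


P(no 4)^2 = (5/6)^2 = 25/36
P(≥1) = 1 - 25/36 = 11/36

P = 11/36 ≈ 30.56%


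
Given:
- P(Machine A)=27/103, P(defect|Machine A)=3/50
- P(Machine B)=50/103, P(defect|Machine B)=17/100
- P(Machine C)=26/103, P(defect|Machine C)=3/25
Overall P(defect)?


P(B) = Σ P(B|Aᵢ)×P(Aᵢ)
  3/50×27/103 = 81/5150
  17/100×50/103 = 17/206
  3/25×26/103 = 78/2575
Sum = 331/2575

P(defect) = 331/2575 ≈ 12.85%


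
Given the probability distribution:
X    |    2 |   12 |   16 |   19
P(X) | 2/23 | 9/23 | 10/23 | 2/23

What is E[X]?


E[X] = Σ x·P(X=x)
= (2)×(2/23) + (12)×(9/23) + (16)×(10/23) + (19)×(2/23)
= 310/23

E[X] = 310/23


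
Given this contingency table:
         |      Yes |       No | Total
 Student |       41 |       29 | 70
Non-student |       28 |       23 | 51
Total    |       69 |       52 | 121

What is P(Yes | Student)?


P(Yes | Student) = 41/(41+29) = 41/70

P(Yes|Student) = 41/70 ≈ 58.57%


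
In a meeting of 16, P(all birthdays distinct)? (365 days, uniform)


P(all different) = Π(365-i)/365 for i=0..15
= (365/365)×(364/365)×...×(350/365)
= 0.716396

P ≈ 0.7164 ≈ 71.64%


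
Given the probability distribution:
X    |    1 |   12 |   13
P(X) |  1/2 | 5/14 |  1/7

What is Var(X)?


E[X] = 93/14
E[X²] = 1065/14
Var(X) = E[X²] - (E[X])² = 1065/14 - 8649/196 = 6261/196

Var(X) = 6261/196 ≈ 31.9439


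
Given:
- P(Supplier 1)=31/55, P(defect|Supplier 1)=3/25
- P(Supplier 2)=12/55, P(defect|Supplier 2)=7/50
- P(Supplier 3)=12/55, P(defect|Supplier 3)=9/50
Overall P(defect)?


P(B) = Σ P(B|Aᵢ)×P(Aᵢ)
  3/25×31/55 = 93/1375
  7/50×12/55 = 42/1375
  9/50×12/55 = 54/1375
Sum = 189/1375

P(defect) = 189/1375 ≈ 13.75%


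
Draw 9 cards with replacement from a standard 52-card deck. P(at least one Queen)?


P(not a Queen) = 48/52 = 12/13
P(none in 9 draws) = (12/13)^9 = 5159780352/10604499373
P(≥1 Queen) = 1 - 5159780352/10604499373 = 5444719021/10604499373

P = 5444719021/10604499373 ≈ 51.34%


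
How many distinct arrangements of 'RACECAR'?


Letters: 7, freq: {'R': 2, 'A': 2, 'C': 2, 'E': 1}
7!/(2!×2!×2!×1!) = 5040/8 = 630

630


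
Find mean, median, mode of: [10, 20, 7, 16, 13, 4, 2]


Sorted: [2, 4, 7, 10, 13, 16, 20]
Mean = 72/7
Median = 10
Freq: {10: 1, 20: 1, 7: 1, 16: 1, 13: 1, 4: 1, 2: 1}
Mode: No mode

Mean=72/7, Median=10, Mode=No mode


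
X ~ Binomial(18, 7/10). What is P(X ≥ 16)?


P(X ≥ 16) = Σ P(X=i) for i=16..18
P(X=16) = 45761745394340577/1000000000000000000
P(X=17) = 6281023877654589/500000000000000000
P(X=18) = 1628413597910449/1000000000000000000
Sum = 14988051686890051/250000000000000000

P(X ≥ 16) = 14988051686890051/250000000000000000 ≈ 6.00%


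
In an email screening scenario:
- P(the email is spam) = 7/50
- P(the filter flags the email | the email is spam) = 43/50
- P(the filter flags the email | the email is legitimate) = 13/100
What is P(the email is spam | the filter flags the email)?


Using Bayes' theorem:
P(A|B) = P(B|A)·P(A) / P(B)

P(the filter flags the email) = 43/50 × 7/50 + 13/100 × 43/50
= 301/2500 + 559/5000 = 1161/5000

P(the email is spam|the filter flags the email) = (301/2500) / (1161/5000) = 14/27

P(the email is spam|the filter flags the email) = 14/27 ≈ 51.85%


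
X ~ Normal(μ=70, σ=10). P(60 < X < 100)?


z₁=(60-70)/10=-1.0, z₂=(100-70)/10=3.0
P = Φ(3.0) - Φ(-1.0) = 0.998650 - 0.158655 = 0.839995 ≈ 0.8400

P(60 < X < 100) ≈ 0.8400


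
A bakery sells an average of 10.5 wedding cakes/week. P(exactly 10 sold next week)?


Poisson(λ=10.5): P(X=10) = e^(-λ)×λ^k/k!
= e^(-10.5) × 10.5^10 / 10!
≈ 2.753644935e-05 × 16288946267.8 / 3628800 ≈ 0.123606

P(X=10) ≈ 0.123606 ≈ 12.36%
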